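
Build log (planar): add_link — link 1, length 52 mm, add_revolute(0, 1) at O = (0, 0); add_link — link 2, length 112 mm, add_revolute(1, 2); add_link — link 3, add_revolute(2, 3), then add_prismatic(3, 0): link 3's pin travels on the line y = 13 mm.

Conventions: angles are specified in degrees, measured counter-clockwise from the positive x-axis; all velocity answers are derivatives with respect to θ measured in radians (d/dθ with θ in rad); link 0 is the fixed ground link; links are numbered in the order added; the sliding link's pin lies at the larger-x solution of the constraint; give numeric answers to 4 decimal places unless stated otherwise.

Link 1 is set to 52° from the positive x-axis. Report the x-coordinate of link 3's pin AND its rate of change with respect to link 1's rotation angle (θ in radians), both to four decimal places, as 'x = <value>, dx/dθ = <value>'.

geometry: r = 52 mm, L = 112 mm, e = 13 mm
crank pin P = (r cos θ, r sin θ) = (32.014397, 40.976559)
h = r sin θ − e = 40.976559 − 13 = 27.976559
x = r cos θ + √(L² − h²) = 32.014397 + 108.449583 = 140.463980
dx/dθ = −r sin θ − h·r cos θ/√(L² − h²) (θ in radians; h = 27.976559) = -49.235260

x = 140.4640, dx/dθ = -49.2353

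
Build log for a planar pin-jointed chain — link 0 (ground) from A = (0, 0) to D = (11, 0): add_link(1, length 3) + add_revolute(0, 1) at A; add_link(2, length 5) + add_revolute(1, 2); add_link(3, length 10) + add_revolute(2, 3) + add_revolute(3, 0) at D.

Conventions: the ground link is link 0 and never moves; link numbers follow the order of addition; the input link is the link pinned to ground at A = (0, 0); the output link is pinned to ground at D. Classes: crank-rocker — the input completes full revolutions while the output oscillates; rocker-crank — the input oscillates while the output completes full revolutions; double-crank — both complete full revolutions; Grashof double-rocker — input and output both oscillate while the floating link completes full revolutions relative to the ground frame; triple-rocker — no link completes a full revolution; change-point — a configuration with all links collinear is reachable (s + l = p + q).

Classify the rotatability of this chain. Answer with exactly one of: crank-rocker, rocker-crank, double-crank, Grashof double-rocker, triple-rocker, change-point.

lengths: ground=11, input=3, coupler=5, output=10
sorted: s=3 (shortest), l=11 (longest), p+q=15
s + l = 14 vs p + q = 15
s + l < p + q (Grashof) with shortest = input link → crank-rocker

crank-rocker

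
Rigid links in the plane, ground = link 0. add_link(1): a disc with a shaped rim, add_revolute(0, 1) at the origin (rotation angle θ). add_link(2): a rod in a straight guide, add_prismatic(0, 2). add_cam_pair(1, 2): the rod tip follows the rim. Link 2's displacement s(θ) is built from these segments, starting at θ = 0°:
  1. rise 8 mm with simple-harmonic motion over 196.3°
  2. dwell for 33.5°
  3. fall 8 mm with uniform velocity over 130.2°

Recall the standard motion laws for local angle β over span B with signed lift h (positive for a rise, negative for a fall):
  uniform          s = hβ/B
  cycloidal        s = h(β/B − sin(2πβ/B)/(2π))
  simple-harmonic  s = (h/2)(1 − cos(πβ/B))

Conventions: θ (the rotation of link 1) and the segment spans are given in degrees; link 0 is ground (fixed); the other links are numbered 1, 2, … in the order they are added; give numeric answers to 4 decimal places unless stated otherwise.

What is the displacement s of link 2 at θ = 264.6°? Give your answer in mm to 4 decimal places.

segment 1 (0° to 196.3°, simple-harmonic, h = 8) is passed completely: s = 0.0000 + (8) = 8.0000
segment 2 (196.3° to 229.8°, dwell): s unchanged at 8.0000
θ = 264.6° falls in segment 3 (229.8° to 360°, uniform, h = -8): β = 264.6 − 229.8 = 34.8°, B = 130.2°; Δs = -8·34.8/130.2 = -2.1382; s = 8.0000 − 2.1382 = 5.8618

5.8618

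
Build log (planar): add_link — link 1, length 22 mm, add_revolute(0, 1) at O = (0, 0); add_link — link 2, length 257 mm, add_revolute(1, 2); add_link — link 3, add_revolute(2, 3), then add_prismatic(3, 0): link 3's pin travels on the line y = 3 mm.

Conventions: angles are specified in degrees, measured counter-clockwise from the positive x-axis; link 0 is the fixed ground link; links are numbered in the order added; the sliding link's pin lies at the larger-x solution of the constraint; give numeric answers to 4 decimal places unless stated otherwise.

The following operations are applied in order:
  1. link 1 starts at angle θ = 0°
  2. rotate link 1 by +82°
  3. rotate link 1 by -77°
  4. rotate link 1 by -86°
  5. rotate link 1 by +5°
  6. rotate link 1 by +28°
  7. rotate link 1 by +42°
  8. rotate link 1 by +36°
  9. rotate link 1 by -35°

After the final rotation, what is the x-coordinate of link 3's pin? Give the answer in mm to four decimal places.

geometry: r = 22 mm, L = 257 mm, e = 3 mm; θ starts at 0°
rotate link 1 by +82°: θ ← 0° +82° = 82°
rotate link 1 by -77°: θ ← 82° -77° = 5°
rotate link 1 by -86°: θ ← 5° -86° = -81°
rotate link 1 by +5°: θ ← -81° +5° = -76°
rotate link 1 by +28°: θ ← -76° +28° = -48°
rotate link 1 by +42°: θ ← -48° +42° = -6°
rotate link 1 by +36°: θ ← -6° +36° = 30°
rotate link 1 by -35°: θ ← 30° -35° = -5°
crank pin P = (r cos θ, r sin θ) = (21.916283, -1.917426)
h = r sin θ − e = -1.917426 − 3 = -4.917426
x = r cos θ + √(L² − h²) = 21.916283 + 256.952951 = 278.869234

278.8692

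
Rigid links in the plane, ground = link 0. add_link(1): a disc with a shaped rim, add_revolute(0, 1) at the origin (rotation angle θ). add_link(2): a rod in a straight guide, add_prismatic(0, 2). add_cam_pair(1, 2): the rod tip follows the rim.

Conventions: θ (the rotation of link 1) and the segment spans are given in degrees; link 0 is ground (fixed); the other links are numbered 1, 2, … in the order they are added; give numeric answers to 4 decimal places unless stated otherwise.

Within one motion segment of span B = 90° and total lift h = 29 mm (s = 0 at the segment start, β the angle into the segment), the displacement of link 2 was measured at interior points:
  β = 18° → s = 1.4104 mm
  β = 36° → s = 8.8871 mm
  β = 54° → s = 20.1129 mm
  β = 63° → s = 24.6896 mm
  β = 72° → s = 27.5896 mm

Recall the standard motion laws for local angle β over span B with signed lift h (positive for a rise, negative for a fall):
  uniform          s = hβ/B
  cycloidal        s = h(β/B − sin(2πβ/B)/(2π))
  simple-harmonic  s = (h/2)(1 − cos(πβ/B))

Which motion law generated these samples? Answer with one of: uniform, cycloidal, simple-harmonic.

candidates at β/B = r: uniform s = h·r (linear in β); cycloidal s = h·(r − sin(2πr)/(2π)); simple-harmonic s = (h/2)(1 − cos(πr))
β=18°: printed 1.4104 | uniform 5.8000, cycloidal 1.4104, simple-harmonic 2.7693
β=36°: printed 8.8871 | uniform 11.6000, cycloidal 8.8871, simple-harmonic 10.0193
β=54°: printed 20.1129 | uniform 17.4000, cycloidal 20.1129, simple-harmonic 18.9807
β=63°: printed 24.6896 | uniform 20.3000, cycloidal 24.6896, simple-harmonic 23.0229
β=72°: printed 27.5896 | uniform 23.2000, cycloidal 27.5896, simple-harmonic 26.2307
only one law matches every sample → cycloidal

cycloidal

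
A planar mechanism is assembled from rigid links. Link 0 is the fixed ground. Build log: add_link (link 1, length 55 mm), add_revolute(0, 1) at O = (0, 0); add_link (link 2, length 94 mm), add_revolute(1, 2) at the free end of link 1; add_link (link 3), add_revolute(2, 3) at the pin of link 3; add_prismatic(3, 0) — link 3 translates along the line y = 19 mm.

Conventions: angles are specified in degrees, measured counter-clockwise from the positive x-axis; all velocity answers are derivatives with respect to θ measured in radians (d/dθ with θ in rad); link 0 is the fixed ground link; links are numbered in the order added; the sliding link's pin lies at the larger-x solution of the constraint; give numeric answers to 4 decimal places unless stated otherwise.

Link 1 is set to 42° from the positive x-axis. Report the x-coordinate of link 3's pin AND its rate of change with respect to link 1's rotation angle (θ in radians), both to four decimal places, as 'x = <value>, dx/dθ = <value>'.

geometry: r = 55 mm, L = 94 mm, e = 19 mm
crank pin P = (r cos θ, r sin θ) = (40.872965, 36.802183)
h = r sin θ − e = 36.802183 − 19 = 17.802183
x = r cos θ + √(L² − h²) = 40.872965 + 92.298875 = 133.171840
dx/dθ = −r sin θ − h·r cos θ/√(L² − h²) (θ in radians; h = 17.802183) = -44.685573

x = 133.1718, dx/dθ = -44.6856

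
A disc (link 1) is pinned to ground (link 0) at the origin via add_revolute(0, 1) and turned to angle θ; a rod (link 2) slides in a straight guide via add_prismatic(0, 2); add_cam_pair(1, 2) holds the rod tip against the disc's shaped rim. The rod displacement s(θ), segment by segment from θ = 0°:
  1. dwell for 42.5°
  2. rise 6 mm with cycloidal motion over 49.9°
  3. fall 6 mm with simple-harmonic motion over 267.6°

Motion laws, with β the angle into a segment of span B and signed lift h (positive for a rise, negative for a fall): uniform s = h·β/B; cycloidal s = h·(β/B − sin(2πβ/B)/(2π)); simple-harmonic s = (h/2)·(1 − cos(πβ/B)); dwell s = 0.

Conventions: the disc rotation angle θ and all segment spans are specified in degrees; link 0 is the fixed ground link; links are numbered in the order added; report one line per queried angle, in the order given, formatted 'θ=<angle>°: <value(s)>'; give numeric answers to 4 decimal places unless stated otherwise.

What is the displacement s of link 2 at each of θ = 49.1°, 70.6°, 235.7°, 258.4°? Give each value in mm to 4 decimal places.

segment 1 (0° to 42.5°, dwell): s unchanged at 0.0000
θ = 49.1° falls in segment 2 (42.5° to 92.4°, cycloidal, h = 6): β = 49.1 − 42.5 = 6.6°, B = 49.9°; Δs = 6·(0.1323 − sin(2π·0.1323)/(2π)) = 0.0882; s = 0.0000 + 0.0882 = 0.0882
θ = 70.6° falls in segment 2 (42.5° to 92.4°, cycloidal, h = 6): β = 70.6 − 42.5 = 28.1°, B = 49.9°; Δs = 6·(0.5631 − sin(2π·0.5631)/(2π)) = 3.7477; s = 0.0000 + 3.7477 = 3.7477
segment 2 (42.5° to 92.4°, cycloidal, h = 6) is passed completely: s = 0.0000 + (6) = 6.0000
θ = 235.7° falls in segment 3 (92.4° to 360°, simple-harmonic, h = -6): β = 235.7 − 92.4 = 143.3°, B = 267.6°; Δs = -6/2·(1 − cos(π·0.5355)) = -3.3339; s = 6.0000 − 3.3339 = 2.6661
θ = 258.4° falls in segment 3 (92.4° to 360°, simple-harmonic, h = -6): β = 258.4 − 92.4 = 166°, B = 267.6°; Δs = -6/2·(1 − cos(π·0.6203)) = -4.1073; s = 6.0000 − 4.1073 = 1.8927

θ=49.1°: 0.0882
θ=70.6°: 3.7477
θ=235.7°: 2.6661
θ=258.4°: 1.8927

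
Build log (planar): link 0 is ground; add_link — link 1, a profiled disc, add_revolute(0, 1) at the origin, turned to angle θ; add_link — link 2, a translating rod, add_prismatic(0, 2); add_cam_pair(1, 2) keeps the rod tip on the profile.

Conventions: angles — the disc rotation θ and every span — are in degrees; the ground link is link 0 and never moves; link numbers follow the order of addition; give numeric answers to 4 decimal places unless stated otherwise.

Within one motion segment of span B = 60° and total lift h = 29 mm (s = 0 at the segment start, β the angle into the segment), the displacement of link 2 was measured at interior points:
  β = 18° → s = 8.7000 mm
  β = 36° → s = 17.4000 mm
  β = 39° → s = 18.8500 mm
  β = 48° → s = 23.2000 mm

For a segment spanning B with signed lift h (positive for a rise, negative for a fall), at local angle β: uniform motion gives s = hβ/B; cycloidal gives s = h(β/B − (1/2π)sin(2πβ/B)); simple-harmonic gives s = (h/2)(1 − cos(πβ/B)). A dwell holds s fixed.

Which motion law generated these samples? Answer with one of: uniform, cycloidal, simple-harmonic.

candidates at β/B = r: uniform s = h·r (linear in β); cycloidal s = h·(r − sin(2πr)/(2π)); simple-harmonic s = (h/2)(1 − cos(πr))
β=18°: printed 8.7000 | uniform 8.7000, cycloidal 4.3104, simple-harmonic 5.9771
β=36°: printed 17.4000 | uniform 17.4000, cycloidal 20.1129, simple-harmonic 18.9807
β=39°: printed 18.8500 | uniform 18.8500, cycloidal 22.5840, simple-harmonic 21.0829
β=48°: printed 23.2000 | uniform 23.2000, cycloidal 27.5896, simple-harmonic 26.2307
only one law matches every sample → uniform

uniform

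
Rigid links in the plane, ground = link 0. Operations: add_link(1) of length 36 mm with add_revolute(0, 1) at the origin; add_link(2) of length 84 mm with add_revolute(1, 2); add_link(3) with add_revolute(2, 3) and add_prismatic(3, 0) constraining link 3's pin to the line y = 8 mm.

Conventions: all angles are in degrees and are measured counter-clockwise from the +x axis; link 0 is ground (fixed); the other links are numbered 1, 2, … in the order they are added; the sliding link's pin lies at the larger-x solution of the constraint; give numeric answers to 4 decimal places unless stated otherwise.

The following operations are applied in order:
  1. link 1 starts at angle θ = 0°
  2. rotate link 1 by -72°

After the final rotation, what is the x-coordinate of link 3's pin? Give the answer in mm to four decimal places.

geometry: r = 36 mm, L = 84 mm, e = 8 mm; θ starts at 0°
rotate link 1 by -72°: θ ← 0° -72° = -72°
crank pin P = (r cos θ, r sin θ) = (11.124612, -34.238035)
h = r sin θ − e = -34.238035 − 8 = -42.238035
x = r cos θ + √(L² − h²) = 11.124612 + 72.608184 = 83.732796

83.7328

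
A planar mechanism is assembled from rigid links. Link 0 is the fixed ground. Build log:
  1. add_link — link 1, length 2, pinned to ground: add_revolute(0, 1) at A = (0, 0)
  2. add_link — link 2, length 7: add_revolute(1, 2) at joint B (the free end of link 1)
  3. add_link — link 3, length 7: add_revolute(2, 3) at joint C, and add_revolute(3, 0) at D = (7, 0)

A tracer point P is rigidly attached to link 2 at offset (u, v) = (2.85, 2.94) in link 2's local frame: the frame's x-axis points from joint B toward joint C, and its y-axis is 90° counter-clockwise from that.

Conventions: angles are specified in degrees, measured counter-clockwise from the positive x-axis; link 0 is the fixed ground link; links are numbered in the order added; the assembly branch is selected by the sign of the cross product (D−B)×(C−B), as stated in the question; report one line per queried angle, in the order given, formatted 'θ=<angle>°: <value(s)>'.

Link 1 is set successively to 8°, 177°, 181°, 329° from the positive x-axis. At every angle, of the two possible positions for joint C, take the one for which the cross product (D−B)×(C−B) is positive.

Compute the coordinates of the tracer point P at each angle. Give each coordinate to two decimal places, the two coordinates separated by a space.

A=(0,0), D=(7.00,0)
θ=8°: B = A + 2.00·(cos8°, sin8°) = (1.9805, 0.2783)
θ=8°: |BD| = 5.0272
θ=8°: circle(B,7.00) ∩ circle(D,7.00): a=2.5136, h=6.5331
θ=8°:   candidates: C₊=(4.8520,6.6623) cross=32.843; C₋=(4.1285,-6.3839) cross=-32.843
θ=8°:   branch + wants cross > 0 → take C=(4.8520,6.6623) (cross=32.843)
θ=8°: ex = (C−B)/|BC| = (0.4102,0.9120); ey = (-0.9120,0.4102)
θ=8°: P = B + 2.85·ex + 2.94·ey = (0.4684,4.0835)
θ=177°: B = A + 2.00·(cos177°, sin177°) = (-1.9973, 0.1047)
θ=177°: |BD| = 8.9979
θ=177°: circle(B,7.00) ∩ circle(D,7.00): a=4.4989, h=5.3628
θ=177°:   candidates: C₊=(2.5638,5.4148) cross=48.254; C₋=(2.4390,-5.3101) cross=-48.254
θ=177°:   branch + wants cross > 0 → take C=(2.5638,5.4148) (cross=48.254)
θ=177°: ex = (C−B)/|BC| = (0.6516,0.7586); ey = (-0.7586,0.6516)
θ=177°: P = B + 2.85·ex + 2.94·ey = (-2.3705,4.1823)
θ=181°: B = A + 2.00·(cos181°, sin181°) = (-1.9997, -0.0349)
θ=181°: |BD| = 8.9998
θ=181°: circle(B,7.00) ∩ circle(D,7.00): a=4.4999, h=5.3620
θ=181°:   candidates: C₊=(2.4794,5.3445) cross=48.257; C₋=(2.5209,-5.3794) cross=-48.257
θ=181°:   branch + wants cross > 0 → take C=(2.4794,5.3445) (cross=48.257)
θ=181°: ex = (C−B)/|BC| = (0.6399,0.7685); ey = (-0.7685,0.6399)
θ=181°: P = B + 2.85·ex + 2.94·ey = (-2.4354,4.0365)
θ=329°: B = A + 2.00·(cos329°, sin329°) = (1.7143, -1.0301)
θ=329°: |BD| = 5.3851
θ=329°: circle(B,7.00) ∩ circle(D,7.00): a=2.6926, h=6.4614
θ=329°:   candidates: C₊=(3.1212,5.8271) cross=34.795; C₋=(5.5931,-6.8572) cross=-34.795
θ=329°:   branch + wants cross > 0 → take C=(3.1212,5.8271) (cross=34.795)
θ=329°: ex = (C−B)/|BC| = (0.2010,0.9796); ey = (-0.9796,0.2010)
θ=329°: P = B + 2.85·ex + 2.94·ey = (-0.5929,2.3527)

θ=8°: 0.47 4.08
θ=177°: -2.37 4.18
θ=181°: -2.44 4.04
θ=329°: -0.59 2.35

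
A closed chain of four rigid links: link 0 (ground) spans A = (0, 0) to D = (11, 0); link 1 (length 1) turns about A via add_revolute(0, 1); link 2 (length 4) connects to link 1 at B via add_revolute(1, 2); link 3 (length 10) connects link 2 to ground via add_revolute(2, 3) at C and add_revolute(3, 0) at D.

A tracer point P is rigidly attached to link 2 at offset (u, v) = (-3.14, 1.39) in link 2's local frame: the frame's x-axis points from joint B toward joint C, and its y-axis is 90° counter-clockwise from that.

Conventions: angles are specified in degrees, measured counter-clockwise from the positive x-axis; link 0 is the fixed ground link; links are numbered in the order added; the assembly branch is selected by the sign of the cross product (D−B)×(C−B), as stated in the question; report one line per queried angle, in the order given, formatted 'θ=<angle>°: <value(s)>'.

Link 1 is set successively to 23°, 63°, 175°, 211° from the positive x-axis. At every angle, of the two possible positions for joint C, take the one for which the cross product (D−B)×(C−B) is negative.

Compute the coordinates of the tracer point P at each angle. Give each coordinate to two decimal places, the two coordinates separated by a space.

A=(0,0), D=(11.00,0)
θ=23°: B = A + 1.00·(cos23°, sin23°) = (0.9205, 0.3907)
θ=23°: |BD| = 10.0871
θ=23°: circle(B,4.00) ∩ circle(D,10.00): a=0.8798, h=3.9020
θ=23°:   candidates: C₊=(1.9508,4.2558) cross=39.360; C₋=(1.6485,-3.5425) cross=-39.360
θ=23°:   branch - wants cross < 0 → take C=(1.6485,-3.5425) (cross=-39.360)
θ=23°: ex = (C−B)/|BC| = (0.1820,-0.9833); ey = (0.9833,0.1820)
θ=23°: P = B + -3.14·ex + 1.39·ey = (1.7158,3.7313)
θ=63°: B = A + 1.00·(cos63°, sin63°) = (0.4540, 0.8910)
θ=63°: |BD| = 10.5836
θ=63°: circle(B,4.00) ∩ circle(D,10.00): a=1.3234, h=3.7747
θ=63°:   candidates: C₊=(2.0905,4.5409) cross=39.950; C₋=(1.4549,-2.9817) cross=-39.950
θ=63°:   branch - wants cross < 0 → take C=(1.4549,-2.9817) (cross=-39.950)
θ=63°: ex = (C−B)/|BC| = (0.2502,-0.9682); ey = (0.9682,0.2502)
θ=63°: P = B + -3.14·ex + 1.39·ey = (1.0141,4.2789)
θ=175°: B = A + 1.00·(cos175°, sin175°) = (-0.9962, 0.0872)
θ=175°: |BD| = 11.9965
θ=175°: circle(B,4.00) ∩ circle(D,10.00): a=2.4972, h=3.1247
θ=175°:   candidates: C₊=(1.5237,3.1936) cross=37.486; C₋=(1.4783,-3.0556) cross=-37.486
θ=175°:   branch - wants cross < 0 → take C=(1.4783,-3.0556) (cross=-37.486)
θ=175°: ex = (C−B)/|BC| = (0.6186,-0.7857); ey = (0.7857,0.6186)
θ=175°: P = B + -3.14·ex + 1.39·ey = (-1.8465,3.4141)
θ=211°: B = A + 1.00·(cos211°, sin211°) = (-0.8572, -0.5150)
θ=211°: |BD| = 11.8683
θ=211°: circle(B,4.00) ∩ circle(D,10.00): a=2.3953, h=3.2035
θ=211°:   candidates: C₊=(1.3969,2.7894) cross=38.020; C₋=(1.6749,-3.6116) cross=-38.020
θ=211°:   branch - wants cross < 0 → take C=(1.6749,-3.6116) (cross=-38.020)
θ=211°: ex = (C−B)/|BC| = (0.6330,-0.7741); ey = (0.7741,0.6330)
θ=211°: P = B + -3.14·ex + 1.39·ey = (-1.7688,2.7956)

θ=23°: 1.72 3.73
θ=63°: 1.01 4.28
θ=175°: -1.85 3.41
θ=211°: -1.77 2.80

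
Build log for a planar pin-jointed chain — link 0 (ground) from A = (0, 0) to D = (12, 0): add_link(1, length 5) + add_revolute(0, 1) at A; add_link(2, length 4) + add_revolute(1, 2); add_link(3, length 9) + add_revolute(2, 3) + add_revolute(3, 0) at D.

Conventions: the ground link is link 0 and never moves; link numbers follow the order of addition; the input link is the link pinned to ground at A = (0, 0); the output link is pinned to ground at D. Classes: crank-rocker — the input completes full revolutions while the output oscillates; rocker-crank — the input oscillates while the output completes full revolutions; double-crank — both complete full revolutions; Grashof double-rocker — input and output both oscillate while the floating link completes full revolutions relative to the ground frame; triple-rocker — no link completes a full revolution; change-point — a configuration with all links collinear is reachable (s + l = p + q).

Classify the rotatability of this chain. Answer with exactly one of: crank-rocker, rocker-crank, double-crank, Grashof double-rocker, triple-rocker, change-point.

lengths: ground=12, input=5, coupler=4, output=9
sorted: s=4 (shortest), l=12 (longest), p+q=14
s + l = 16 vs p + q = 14
s + l > p + q → non-Grashof → no link fully rotates → triple-rocker

triple-rocker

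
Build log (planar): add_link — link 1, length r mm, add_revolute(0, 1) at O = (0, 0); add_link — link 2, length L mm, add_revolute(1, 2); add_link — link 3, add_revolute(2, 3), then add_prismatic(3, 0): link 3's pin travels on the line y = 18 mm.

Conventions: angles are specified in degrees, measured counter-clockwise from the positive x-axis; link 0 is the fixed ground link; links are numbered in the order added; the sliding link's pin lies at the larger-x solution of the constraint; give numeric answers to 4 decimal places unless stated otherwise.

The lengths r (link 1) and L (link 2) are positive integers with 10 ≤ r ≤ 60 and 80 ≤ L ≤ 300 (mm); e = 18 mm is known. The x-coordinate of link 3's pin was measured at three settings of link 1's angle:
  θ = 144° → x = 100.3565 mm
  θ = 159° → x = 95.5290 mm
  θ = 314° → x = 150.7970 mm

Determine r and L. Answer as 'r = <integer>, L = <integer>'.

constraint per measurement: (x − r cos θ)² + (r sin θ − e)² = L²
subtracting the θ₁ and θ₂ equations cancels the r² and L² terms:
r = (x₁² − x₂²) / (2[(x₁cos θ₁ + e sin θ₁) − (x₂cos θ₂ + e sin θ₂)]) = 39.0005 → r = 39
L² = (x₁ − r cos θ₁)² + (r sin θ₁ − e)² = 17424.0055 → L = 132.0000 → L = 132
check at θ₃=314°: x = 150.7970 (printed 150.7970) ✓

r = 39, L = 132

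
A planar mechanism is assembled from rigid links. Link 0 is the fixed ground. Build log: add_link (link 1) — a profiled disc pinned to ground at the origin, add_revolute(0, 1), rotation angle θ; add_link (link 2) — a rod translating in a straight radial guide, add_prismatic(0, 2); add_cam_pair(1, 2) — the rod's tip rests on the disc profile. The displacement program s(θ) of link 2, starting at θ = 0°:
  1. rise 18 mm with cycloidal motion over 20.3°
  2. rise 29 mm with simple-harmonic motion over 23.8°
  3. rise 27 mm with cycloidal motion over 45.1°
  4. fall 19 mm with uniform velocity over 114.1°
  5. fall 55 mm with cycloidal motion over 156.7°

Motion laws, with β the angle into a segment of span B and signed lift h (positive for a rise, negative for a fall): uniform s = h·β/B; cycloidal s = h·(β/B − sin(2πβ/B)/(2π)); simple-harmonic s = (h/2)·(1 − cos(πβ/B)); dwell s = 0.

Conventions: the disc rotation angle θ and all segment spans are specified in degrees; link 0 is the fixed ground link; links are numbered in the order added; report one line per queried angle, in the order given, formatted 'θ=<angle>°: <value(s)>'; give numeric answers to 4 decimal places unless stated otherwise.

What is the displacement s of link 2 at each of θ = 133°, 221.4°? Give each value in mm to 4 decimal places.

seg 1 [0°–20.3°] cycloidal, h=18: full span → s += 18 → s = 18.0000
seg 2 [20.3°–44.1°] simple-harmonic, h=29: full span → s += 29 → s = 47.0000
seg 3 [44.1°–89.2°] cycloidal, h=27: full span → s += 27 → s = 74.0000
seg 4 [89.2°–203.3°] uniform, h=-19: θ=133° here. β=43.8, B=114.1. -19·43.8/114.1 = -7.2936 → s = 66.7064
seg 4 [89.2°–203.3°] uniform, h=-19: full span → s += -19 → s = 55.0000
seg 5 [203.3°–360°] cycloidal, h=-55: θ=221.4° here. β=18.1, B=156.7. -55·(0.1155 − sin(2π·0.1155)/(2π)) = -0.5432 → s = 54.4568

θ=133°: 66.7064
θ=221.4°: 54.4568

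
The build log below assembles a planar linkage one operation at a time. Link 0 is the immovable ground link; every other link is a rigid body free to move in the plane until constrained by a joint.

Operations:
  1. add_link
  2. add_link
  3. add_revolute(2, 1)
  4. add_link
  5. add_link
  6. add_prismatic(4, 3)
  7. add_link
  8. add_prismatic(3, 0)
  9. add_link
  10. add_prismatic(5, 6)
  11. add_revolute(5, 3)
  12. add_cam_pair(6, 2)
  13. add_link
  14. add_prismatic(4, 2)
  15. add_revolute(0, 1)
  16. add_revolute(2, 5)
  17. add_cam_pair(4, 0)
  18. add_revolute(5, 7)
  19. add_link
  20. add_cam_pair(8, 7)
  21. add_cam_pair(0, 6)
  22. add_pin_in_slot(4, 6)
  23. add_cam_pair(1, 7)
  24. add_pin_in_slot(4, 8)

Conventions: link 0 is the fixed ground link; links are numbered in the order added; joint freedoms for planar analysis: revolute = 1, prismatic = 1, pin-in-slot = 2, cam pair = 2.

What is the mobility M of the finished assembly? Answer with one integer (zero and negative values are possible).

(L,J1,J2)=(1,0,0); link0 fixed
link1: (2,0,0)
link2: (3,0,0)
R 2-1 [J1]: (3,1,0)
link3: (4,1,0)
link4: (5,1,0)
P 4-3 [J1]: (5,2,0)
link5: (6,2,0)
P 3-0 [J1]: (6,3,0)
link6: (7,3,0)
P 5-6 [J1]: (7,4,0)
R 5-3 [J1]: (7,5,0)
C 6-2 [J2]: (7,5,1)
link7: (8,5,1)
P 4-2 [J1]: (8,6,1)
R 0-1 [J1]: (8,7,1)
R 2-5 [J1]: (8,8,1)
C 4-0 [J2]: (8,8,2)
R 5-7 [J1]: (8,9,2)
link8: (9,9,2)
C 8-7 [J2]: (9,9,3)
C 0-6 [J2]: (9,9,4)
PS 4-6 [J2]: (9,9,5)
C 1-7 [J2]: (9,9,6)
PS 4-8 [J2]: (9,9,7)
Grübler: 3·8 − 2·9 − 7 = -1

M = -1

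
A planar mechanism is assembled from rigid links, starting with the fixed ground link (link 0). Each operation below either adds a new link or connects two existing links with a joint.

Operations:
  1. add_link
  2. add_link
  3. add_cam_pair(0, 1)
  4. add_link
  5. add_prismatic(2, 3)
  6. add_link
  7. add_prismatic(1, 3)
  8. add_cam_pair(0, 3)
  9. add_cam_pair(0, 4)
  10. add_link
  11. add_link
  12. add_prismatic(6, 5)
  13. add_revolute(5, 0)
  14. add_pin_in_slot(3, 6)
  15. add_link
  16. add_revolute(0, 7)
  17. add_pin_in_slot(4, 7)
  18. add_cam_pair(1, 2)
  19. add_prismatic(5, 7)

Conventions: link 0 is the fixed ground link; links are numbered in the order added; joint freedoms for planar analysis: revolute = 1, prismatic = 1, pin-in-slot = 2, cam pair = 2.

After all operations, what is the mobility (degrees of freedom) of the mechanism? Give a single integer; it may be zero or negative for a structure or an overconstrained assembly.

ground; <1,0,0>
#1 <2,0,0>
#2 <3,0,0>
C:0↔1 J2 <3,0,1>
#3 <4,0,1>
P:2↔3 J1 <4,1,1>
#4 <5,1,1>
P:1↔3 J1 <5,2,1>
C:0↔3 J2 <5,2,2>
C:0↔4 J2 <5,2,3>
#5 <6,2,3>
#6 <7,2,3>
P:6↔5 J1 <7,3,3>
R:5↔0 J1 <7,4,3>
PS:3↔6 J2 <7,4,4>
#7 <8,4,4>
R:0↔7 J1 <8,5,4>
PS:4↔7 J2 <8,5,5>
C:1↔2 J2 <8,5,6>
P:5↔7 J1 <8,6,6>
3×7 − 2×6 − 1×6 = 3

M = 3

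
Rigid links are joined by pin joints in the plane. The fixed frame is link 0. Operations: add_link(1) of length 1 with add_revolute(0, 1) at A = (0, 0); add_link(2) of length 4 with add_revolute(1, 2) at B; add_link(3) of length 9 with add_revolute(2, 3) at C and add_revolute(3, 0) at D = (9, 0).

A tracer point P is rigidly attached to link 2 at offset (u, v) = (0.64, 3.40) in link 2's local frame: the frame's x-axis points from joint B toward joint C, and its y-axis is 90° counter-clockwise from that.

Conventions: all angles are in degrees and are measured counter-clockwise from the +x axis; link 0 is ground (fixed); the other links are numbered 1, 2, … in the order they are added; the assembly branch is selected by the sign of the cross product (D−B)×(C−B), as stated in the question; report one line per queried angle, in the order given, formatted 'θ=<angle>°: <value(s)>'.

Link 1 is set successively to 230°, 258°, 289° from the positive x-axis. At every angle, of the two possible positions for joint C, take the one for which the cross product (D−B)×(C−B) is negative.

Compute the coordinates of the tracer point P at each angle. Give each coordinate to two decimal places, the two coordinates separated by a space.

A=(0,0), D=(9.00,0)
θ=230°: B = A + 1.00·(cos230°, sin230°) = (-0.6428, -0.7660)
θ=230°: |BD| = 9.6732
θ=230°: circle(B,4.00) ∩ circle(D,9.00): a=1.4768, h=3.7174
θ=230°:   candidates: C₊=(0.5350,3.0566) cross=35.959; C₋=(1.1237,-4.3548) cross=-35.959
θ=230°:   branch - wants cross < 0 → take C=(1.1237,-4.3548) (cross=-35.959)
θ=230°: ex = (C−B)/|BC| = (0.4416,-0.8972); ey = (0.8972,0.4416)
θ=230°: P = B + 0.64·ex + 3.40·ey = (2.6903,0.1613)
θ=258°: B = A + 1.00·(cos258°, sin258°) = (-0.2079, -0.9781)
θ=258°: |BD| = 9.2597
θ=258°: circle(B,4.00) ∩ circle(D,9.00): a=1.1200, h=3.8400
θ=258°:   candidates: C₊=(0.5002,2.9587) cross=35.557; C₋=(1.3115,-4.6783) cross=-35.557
θ=258°:   branch - wants cross < 0 → take C=(1.3115,-4.6783) (cross=-35.557)
θ=258°: ex = (C−B)/|BC| = (0.3799,-0.9250); ey = (0.9250,0.3799)
θ=258°: P = B + 0.64·ex + 3.40·ey = (3.1804,-0.2787)
θ=289°: B = A + 1.00·(cos289°, sin289°) = (0.3256, -0.9455)
θ=289°: |BD| = 8.7258
θ=289°: circle(B,4.00) ∩ circle(D,9.00): a=0.6383, h=3.9487
θ=289°:   candidates: C₊=(0.5323,3.0491) cross=34.456; C₋=(1.3880,-4.8018) cross=-34.456
θ=289°:   branch - wants cross < 0 → take C=(1.3880,-4.8018) (cross=-34.456)
θ=289°: ex = (C−B)/|BC| = (0.2656,-0.9641); ey = (0.9641,0.2656)
θ=289°: P = B + 0.64·ex + 3.40·ey = (3.7734,-0.6595)

θ=230°: 2.69 0.16
θ=258°: 3.18 -0.28
θ=289°: 3.77 -0.66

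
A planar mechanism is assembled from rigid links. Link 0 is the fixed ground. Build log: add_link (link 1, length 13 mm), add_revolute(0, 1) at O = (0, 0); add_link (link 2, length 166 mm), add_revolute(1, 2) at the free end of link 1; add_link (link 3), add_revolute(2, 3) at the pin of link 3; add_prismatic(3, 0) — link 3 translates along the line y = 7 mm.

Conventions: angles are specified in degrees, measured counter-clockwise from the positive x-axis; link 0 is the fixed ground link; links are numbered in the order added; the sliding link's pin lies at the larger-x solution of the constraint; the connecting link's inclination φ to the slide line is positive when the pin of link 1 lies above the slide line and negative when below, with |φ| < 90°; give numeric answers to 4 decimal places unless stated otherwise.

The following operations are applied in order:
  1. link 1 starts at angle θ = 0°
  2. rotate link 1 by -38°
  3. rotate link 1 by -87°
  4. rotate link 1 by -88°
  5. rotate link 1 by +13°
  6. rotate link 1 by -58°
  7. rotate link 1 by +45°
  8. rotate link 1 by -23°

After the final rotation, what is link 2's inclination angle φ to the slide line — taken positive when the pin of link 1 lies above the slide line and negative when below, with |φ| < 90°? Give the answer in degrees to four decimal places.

geometry: r = 13 mm, L = 166 mm, e = 7 mm; θ starts at 0°
rotate link 1 by -38°: θ ← 0° -38° = -38°
rotate link 1 by -87°: θ ← -38° -87° = -125°
rotate link 1 by -88°: θ ← -125° -88° = -213°
rotate link 1 by +13°: θ ← -213° +13° = -200°
rotate link 1 by -58°: θ ← -200° -58° = -258°
rotate link 1 by +45°: θ ← -258° +45° = -213°
rotate link 1 by -23°: θ ← -213° -23° = -236°
h = r sin θ − e = 10.777488 − 7 = 3.777488
sin φ = h / L = 3.777488 / 166 = 0.02275595
φ = arcsin(0.02275595) = 1.303933°

1.3039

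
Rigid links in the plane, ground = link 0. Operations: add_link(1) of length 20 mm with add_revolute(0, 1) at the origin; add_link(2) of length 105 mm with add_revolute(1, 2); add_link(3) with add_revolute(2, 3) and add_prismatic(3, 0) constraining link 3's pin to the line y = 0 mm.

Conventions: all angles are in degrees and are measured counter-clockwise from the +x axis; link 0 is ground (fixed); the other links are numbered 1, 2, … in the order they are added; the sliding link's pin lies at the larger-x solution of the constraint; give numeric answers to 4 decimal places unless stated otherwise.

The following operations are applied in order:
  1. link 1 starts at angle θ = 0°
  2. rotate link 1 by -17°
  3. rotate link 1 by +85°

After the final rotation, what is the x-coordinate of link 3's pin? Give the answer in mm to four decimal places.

geometry: r = 20 mm, L = 105 mm, e = 0 mm; θ starts at 0°
rotate link 1 by -17°: θ ← 0° -17° = -17°
rotate link 1 by +85°: θ ← -17° +85° = 68°
crank pin P = (r cos θ, r sin θ) = (7.492132, 18.543677)
h = r sin θ − e = 18.543677 − 0 = 18.543677
x = r cos θ + √(L² − h²) = 7.492132 + 103.349562 = 110.841694

110.8417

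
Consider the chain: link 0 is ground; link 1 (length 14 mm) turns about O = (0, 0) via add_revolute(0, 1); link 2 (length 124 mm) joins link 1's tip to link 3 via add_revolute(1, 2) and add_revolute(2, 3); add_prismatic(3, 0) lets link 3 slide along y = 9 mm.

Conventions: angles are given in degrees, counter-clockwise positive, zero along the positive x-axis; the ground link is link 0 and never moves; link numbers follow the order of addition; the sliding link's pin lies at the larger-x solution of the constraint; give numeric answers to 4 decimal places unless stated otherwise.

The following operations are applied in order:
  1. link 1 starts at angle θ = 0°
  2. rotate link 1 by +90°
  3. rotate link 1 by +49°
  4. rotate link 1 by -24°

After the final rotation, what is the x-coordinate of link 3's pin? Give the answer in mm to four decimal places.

geometry: r = 14 mm, L = 124 mm, e = 9 mm; θ starts at 0°
rotate link 1 by +90°: θ ← 0° +90° = 90°
rotate link 1 by +49°: θ ← 90° +49° = 139°
rotate link 1 by -24°: θ ← 139° -24° = 115°
crank pin P = (r cos θ, r sin θ) = (-5.916656, 12.688309)
h = r sin θ − e = 12.688309 − 9 = 3.688309
x = r cos θ + √(L² − h²) = -5.916656 + 123.945135 = 118.028479

118.0285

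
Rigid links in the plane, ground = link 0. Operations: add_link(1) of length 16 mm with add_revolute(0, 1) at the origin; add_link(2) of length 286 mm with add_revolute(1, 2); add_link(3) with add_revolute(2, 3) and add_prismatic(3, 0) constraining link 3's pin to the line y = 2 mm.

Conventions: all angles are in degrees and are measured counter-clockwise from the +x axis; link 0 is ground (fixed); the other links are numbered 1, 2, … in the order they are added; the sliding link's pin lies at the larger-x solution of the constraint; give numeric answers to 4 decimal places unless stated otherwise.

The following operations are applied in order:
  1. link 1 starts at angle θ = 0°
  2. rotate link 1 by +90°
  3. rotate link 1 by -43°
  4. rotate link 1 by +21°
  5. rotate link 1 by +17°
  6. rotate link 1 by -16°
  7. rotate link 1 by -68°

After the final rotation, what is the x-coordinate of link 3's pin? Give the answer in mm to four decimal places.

geometry: r = 16 mm, L = 286 mm, e = 2 mm; θ starts at 0°
rotate link 1 by +90°: θ ← 0° +90° = 90°
rotate link 1 by -43°: θ ← 90° -43° = 47°
rotate link 1 by +21°: θ ← 47° +21° = 68°
rotate link 1 by +17°: θ ← 68° +17° = 85°
rotate link 1 by -16°: θ ← 85° -16° = 69°
rotate link 1 by -68°: θ ← 69° -68° = 1°
crank pin P = (r cos θ, r sin θ) = (15.997563, 0.279239)
h = r sin θ − e = 0.279239 − 2 = -1.720761
x = r cos θ + √(L² − h²) = 15.997563 + 285.994823 = 301.992386

301.9924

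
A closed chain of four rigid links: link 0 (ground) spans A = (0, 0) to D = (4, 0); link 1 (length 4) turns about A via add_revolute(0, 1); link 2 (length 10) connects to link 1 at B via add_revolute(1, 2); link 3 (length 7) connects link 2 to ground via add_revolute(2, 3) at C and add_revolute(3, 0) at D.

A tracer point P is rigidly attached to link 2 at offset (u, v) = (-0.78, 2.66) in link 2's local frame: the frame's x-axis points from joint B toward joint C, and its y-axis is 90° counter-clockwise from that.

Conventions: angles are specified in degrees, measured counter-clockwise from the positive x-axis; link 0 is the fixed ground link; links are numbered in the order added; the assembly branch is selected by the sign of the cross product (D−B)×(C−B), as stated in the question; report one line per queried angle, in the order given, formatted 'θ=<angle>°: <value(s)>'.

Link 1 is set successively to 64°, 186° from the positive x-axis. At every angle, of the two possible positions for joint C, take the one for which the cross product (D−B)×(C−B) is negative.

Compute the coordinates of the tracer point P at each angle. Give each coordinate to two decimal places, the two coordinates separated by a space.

A=(0,0), D=(4.00,0)
θ=64°: B = A + 4.00·(cos64°, sin64°) = (1.7535, 3.5952)
θ=64°: |BD| = 4.2394
θ=64°: circle(B,10.00) ∩ circle(D,7.00): a=8.1347, h=5.8160
θ=64°:   candidates: C₊=(10.9965,-0.2215) cross=24.656; C₋=(1.1320,-6.3855) cross=-24.656
θ=64°:   branch - wants cross < 0 → take C=(1.1320,-6.3855) (cross=-24.656)
θ=64°: ex = (C−B)/|BC| = (-0.0621,-0.9981); ey = (0.9981,-0.0621)
θ=64°: P = B + -0.78·ex + 2.66·ey = (4.4568,4.2084)
θ=186°: B = A + 4.00·(cos186°, sin186°) = (-3.9781, -0.4181)
θ=186°: |BD| = 7.9890
θ=186°: circle(B,10.00) ∩ circle(D,7.00): a=7.1864, h=6.9538
θ=186°:   candidates: C₊=(2.8345,6.9023) cross=55.554; C₋=(3.5624,-6.9863) cross=-55.554
θ=186°:   branch - wants cross < 0 → take C=(3.5624,-6.9863) (cross=-55.554)
θ=186°: ex = (C−B)/|BC| = (0.7540,-0.6568); ey = (0.6568,0.7540)
θ=186°: P = B + -0.78·ex + 2.66·ey = (-2.8191,2.1000)

θ=64°: 4.46 4.21
θ=186°: -2.82 2.10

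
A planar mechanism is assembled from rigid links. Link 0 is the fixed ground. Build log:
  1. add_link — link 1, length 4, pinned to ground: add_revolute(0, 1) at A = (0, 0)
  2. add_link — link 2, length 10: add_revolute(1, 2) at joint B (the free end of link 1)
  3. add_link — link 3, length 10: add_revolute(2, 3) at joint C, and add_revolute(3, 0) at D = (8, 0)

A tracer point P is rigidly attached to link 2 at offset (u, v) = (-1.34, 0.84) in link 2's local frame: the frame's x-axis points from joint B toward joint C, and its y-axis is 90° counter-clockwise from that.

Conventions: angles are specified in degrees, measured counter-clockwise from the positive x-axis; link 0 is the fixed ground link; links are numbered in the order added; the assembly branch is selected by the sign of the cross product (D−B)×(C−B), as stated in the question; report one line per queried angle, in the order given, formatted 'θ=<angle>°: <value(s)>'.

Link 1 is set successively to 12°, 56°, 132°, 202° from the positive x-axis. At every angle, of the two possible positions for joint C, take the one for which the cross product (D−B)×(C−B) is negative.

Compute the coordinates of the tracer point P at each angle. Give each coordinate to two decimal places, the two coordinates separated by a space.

A=(0,0), D=(8.00,0)
θ=12°: B = A + 4.00·(cos12°, sin12°) = (3.9126, 0.8316)
θ=12°: |BD| = 4.1712
θ=12°: circle(B,10.00) ∩ circle(D,10.00): a=2.0856, h=9.7801
θ=12°:   candidates: C₊=(7.9063,9.9996) cross=40.794; C₋=(4.0063,-9.1679) cross=-40.794
θ=12°:   branch - wants cross < 0 → take C=(4.0063,-9.1679) (cross=-40.794)
θ=12°: ex = (C−B)/|BC| = (0.0094,-1.0000); ey = (1.0000,0.0094)
θ=12°: P = B + -1.34·ex + 0.84·ey = (4.7400,2.1795)
θ=56°: B = A + 4.00·(cos56°, sin56°) = (2.2368, 3.3162)
θ=56°: |BD| = 6.6492
θ=56°: circle(B,10.00) ∩ circle(D,10.00): a=3.3246, h=9.4312
θ=56°:   candidates: C₊=(9.8220,9.8326) cross=62.710; C₋=(0.4148,-6.5165) cross=-62.710
θ=56°:   branch - wants cross < 0 → take C=(0.4148,-6.5165) (cross=-62.710)
θ=56°: ex = (C−B)/|BC| = (-0.1822,-0.9833); ey = (0.9833,-0.1822)
θ=56°: P = B + -1.34·ex + 0.84·ey = (3.3069,4.4807)
θ=132°: B = A + 4.00·(cos132°, sin132°) = (-2.6765, 2.9726)
θ=132°: |BD| = 11.0826
θ=132°: circle(B,10.00) ∩ circle(D,10.00): a=5.5413, h=8.3243
θ=132°:   candidates: C₊=(4.8945,9.5056) cross=92.255; C₋=(0.4290,-6.5330) cross=-92.255
θ=132°:   branch - wants cross < 0 → take C=(0.4290,-6.5330) (cross=-92.255)
θ=132°: ex = (C−B)/|BC| = (0.3106,-0.9506); ey = (0.9506,0.3106)
θ=132°: P = B + -1.34·ex + 0.84·ey = (-2.2942,4.5072)
θ=202°: B = A + 4.00·(cos202°, sin202°) = (-3.7087, -1.4984)
θ=202°: |BD| = 11.8042
θ=202°: circle(B,10.00) ∩ circle(D,10.00): a=5.9021, h=8.0725
θ=202°:   candidates: C₊=(1.1209,7.2580) cross=95.289; C₋=(3.1704,-8.7564) cross=-95.289
θ=202°:   branch - wants cross < 0 → take C=(3.1704,-8.7564) (cross=-95.289)
θ=202°: ex = (C−B)/|BC| = (0.6879,-0.7258); ey = (0.7258,0.6879)
θ=202°: P = B + -1.34·ex + 0.84·ey = (-4.0209,0.0520)

θ=12°: 4.74 2.18
θ=56°: 3.31 4.48
θ=132°: -2.29 4.51
θ=202°: -4.02 0.05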